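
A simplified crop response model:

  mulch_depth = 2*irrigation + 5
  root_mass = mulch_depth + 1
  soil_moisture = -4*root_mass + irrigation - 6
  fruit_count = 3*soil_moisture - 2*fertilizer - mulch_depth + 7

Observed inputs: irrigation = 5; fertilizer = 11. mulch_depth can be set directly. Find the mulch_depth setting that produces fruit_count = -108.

mulch_depth = 6

Intervening on mulch_depth fixes its value directly, overriding its dependence on irrigation.
Substituting into the soil_moisture equation gives soil_moisture = -4*mulch_depth - 5.
This gives fruit_count = -13*mulch_depth - 30.
Solve -13*mulch_depth - 30 = -108: mulch_depth = (-108 + 30) / -13 = 6.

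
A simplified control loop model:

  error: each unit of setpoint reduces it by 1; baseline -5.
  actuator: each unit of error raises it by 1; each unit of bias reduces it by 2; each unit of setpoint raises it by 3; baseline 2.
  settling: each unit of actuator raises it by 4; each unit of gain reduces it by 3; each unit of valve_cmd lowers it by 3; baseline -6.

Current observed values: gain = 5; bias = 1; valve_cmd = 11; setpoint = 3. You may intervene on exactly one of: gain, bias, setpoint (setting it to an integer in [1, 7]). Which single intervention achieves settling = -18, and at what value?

Intervening on gain: settling = -3*gain - 35. Reaching -18 requires gain = -17/3, not an integer.
Intervening on bias: settling = -8*bias - 42. Reaching -18 requires bias = -3, outside [1, 7].
Intervening on setpoint: with other inputs at their observed values, settling = 8*setpoint - 74. Solving for -18 gives setpoint = 7, within [1, 7].

set setpoint = 7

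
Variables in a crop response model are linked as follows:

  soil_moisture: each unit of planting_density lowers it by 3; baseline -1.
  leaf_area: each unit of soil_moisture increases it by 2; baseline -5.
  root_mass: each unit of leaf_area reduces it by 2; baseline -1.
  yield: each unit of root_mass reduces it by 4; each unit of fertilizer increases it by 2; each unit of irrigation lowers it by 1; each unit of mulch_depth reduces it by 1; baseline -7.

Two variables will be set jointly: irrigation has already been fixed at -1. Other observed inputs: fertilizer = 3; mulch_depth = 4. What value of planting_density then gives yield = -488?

planting_density = 9

With irrigation held at -1:
Substituting into the leaf_area equation gives leaf_area = -6*planting_density - 7.
Substituting into the root_mass equation gives root_mass = 12*planting_density + 13.
Substituting into the yield equation gives yield = -48*planting_density - 56.
Solve -48*planting_density - 56 = -488: planting_density = (-488 + 56) / -48 = 9.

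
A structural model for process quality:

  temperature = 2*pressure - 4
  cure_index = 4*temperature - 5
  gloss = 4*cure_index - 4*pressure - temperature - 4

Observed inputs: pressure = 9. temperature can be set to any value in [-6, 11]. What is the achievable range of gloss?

Intervening on temperature fixes its value directly, overriding its dependence on pressure.
Substituting into the gloss equation gives gloss = 15*temperature - 60.
Linear in temperature, so extremes are at the endpoints: temperature = -6 gives gloss = -150; temperature = 11 gives gloss = 105.

-150 to 105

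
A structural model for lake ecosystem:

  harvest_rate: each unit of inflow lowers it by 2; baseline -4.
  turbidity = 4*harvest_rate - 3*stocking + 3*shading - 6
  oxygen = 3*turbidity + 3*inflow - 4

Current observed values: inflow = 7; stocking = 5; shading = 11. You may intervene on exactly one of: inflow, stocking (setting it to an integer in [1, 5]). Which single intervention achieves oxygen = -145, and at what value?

set stocking = 3

Intervening on inflow: oxygen = -21*inflow - 16. Reaching -145 requires inflow = 43/7, not an integer.
Intervening on stocking: with other inputs at their observed values, oxygen = -9*stocking - 118. Solving for -145 gives stocking = 3, within [1, 5].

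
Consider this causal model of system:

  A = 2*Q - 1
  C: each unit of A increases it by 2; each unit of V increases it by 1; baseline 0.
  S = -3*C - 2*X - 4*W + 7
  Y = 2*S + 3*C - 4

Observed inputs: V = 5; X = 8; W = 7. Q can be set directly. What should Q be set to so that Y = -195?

Q = 9

Substituting into the C equation gives C = 4*Q + 3.
Substituting into the S equation gives S = -12*Q - 46.
This gives Y = -12*Q - 87.
Solve -12*Q - 87 = -195: Q = (-195 + 87) / -12 = 9.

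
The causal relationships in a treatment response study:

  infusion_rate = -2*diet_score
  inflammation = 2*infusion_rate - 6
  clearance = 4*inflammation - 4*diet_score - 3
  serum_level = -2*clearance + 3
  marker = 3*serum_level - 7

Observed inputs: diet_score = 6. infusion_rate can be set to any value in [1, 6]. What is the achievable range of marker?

Intervening on infusion_rate fixes its value directly, overriding its dependence on diet_score.
Substituting into the clearance equation gives clearance = 8*infusion_rate - 51.
Substituting into the serum_level equation gives serum_level = -16*infusion_rate + 105.
This gives marker = -48*infusion_rate + 308.
Linear in infusion_rate, so extremes are at the endpoints: infusion_rate = 1 gives marker = 260; infusion_rate = 6 gives marker = 20.

20 to 260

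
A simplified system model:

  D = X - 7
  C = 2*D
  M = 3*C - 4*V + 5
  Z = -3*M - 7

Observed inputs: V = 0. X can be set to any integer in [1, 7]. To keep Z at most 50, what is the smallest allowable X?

Substituting into the C equation gives C = 2*X - 14.
So M = 6*X - 37.
Substituting into the Z equation gives Z = -18*X + 104.
Require -18*X + 104 ≤ 50, so X ≥ 3.
The smallest integer in [1, 7] satisfying this is 3.

X = 3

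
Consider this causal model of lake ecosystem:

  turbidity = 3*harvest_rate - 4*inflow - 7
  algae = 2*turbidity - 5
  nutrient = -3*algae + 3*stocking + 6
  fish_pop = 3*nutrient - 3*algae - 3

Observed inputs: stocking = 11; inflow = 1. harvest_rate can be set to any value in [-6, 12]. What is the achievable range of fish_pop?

Substituting into the turbidity equation gives turbidity = 3*harvest_rate - 11.
This gives algae = 6*harvest_rate - 27.
This gives nutrient = -18*harvest_rate + 120.
Substituting into the fish_pop equation gives fish_pop = -72*harvest_rate + 438.
Linear in harvest_rate, so extremes are at the endpoints: harvest_rate = -6 gives fish_pop = 870; harvest_rate = 12 gives fish_pop = -426.

-426 to 870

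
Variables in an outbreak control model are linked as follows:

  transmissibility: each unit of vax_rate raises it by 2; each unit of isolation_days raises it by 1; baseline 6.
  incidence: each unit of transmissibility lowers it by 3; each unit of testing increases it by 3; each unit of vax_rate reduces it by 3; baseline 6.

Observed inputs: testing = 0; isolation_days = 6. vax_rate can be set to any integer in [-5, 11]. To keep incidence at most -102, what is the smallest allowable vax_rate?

vax_rate = 8

Substituting into the transmissibility equation gives transmissibility = 2*vax_rate + 12.
Substituting into the incidence equation gives incidence = -9*vax_rate - 30.
Require -9*vax_rate - 30 ≤ -102, so vax_rate ≥ 8.
The smallest integer in [-5, 11] satisfying this is 8.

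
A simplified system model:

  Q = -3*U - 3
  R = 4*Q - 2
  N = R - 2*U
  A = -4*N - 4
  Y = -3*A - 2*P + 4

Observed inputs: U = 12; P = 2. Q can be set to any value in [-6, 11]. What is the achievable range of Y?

Intervening on Q fixes its value directly, overriding its dependence on U.
Substituting into the N equation gives N = 4*Q - 26.
Substituting into the A equation gives A = -16*Q + 100.
This gives Y = 48*Q - 300.
Linear in Q, so extremes are at the endpoints: Q = -6 gives Y = -588; Q = 11 gives Y = 228.

-588 to 228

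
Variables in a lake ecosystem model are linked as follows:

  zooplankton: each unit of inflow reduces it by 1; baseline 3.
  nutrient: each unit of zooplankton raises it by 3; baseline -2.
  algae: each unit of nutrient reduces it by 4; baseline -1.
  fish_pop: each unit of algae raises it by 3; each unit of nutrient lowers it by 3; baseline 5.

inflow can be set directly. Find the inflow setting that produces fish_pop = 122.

inflow = 5

Substituting into the nutrient equation gives nutrient = -3*inflow + 7.
So algae = 12*inflow - 29.
fish_pop becomes 45*inflow - 103.
Solve 45*inflow - 103 = 122: inflow = (122 + 103) / 45 = 5.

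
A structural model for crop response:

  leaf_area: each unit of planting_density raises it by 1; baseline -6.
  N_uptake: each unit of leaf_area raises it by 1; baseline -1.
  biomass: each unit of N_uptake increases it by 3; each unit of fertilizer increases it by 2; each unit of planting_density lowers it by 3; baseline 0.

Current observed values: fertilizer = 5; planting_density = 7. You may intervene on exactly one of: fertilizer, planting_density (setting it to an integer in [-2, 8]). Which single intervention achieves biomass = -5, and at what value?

Intervening on fertilizer: with other inputs at their observed values, biomass = 2*fertilizer - 21. Solving for -5 gives fertilizer = 8, within [-2, 8].
Intervening on planting_density: the paths from planting_density to biomass cancel (net effect zero), leaving biomass = -11; -5 is unreachable this way.

set fertilizer = 8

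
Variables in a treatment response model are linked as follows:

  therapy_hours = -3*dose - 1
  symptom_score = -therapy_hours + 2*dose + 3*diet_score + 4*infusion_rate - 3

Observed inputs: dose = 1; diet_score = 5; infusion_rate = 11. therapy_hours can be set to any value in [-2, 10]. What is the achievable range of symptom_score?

48 to 60

Intervening on therapy_hours fixes its value directly, overriding its dependence on dose.
Substituting into the symptom_score equation gives symptom_score = -therapy_hours + 58.
Linear in therapy_hours, so extremes are at the endpoints: therapy_hours = -2 gives symptom_score = 60; therapy_hours = 10 gives symptom_score = 48.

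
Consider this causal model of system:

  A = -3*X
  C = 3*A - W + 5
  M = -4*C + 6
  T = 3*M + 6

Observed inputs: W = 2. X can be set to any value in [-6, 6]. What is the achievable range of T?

Substituting into the C equation gives C = -9*X + 3.
So M = 36*X - 6.
Substituting into the T equation gives T = 108*X - 12.
Linear in X, so extremes are at the endpoints: X = -6 gives T = -660; X = 6 gives T = 636.

-660 to 636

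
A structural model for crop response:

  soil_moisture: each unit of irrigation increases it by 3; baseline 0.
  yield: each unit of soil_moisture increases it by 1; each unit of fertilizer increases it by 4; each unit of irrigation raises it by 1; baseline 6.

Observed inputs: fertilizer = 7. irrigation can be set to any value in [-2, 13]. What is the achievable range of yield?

Substituting into the yield equation gives yield = 4*irrigation + 34.
Linear in irrigation, so extremes are at the endpoints: irrigation = -2 gives yield = 26; irrigation = 13 gives yield = 86.

26 to 86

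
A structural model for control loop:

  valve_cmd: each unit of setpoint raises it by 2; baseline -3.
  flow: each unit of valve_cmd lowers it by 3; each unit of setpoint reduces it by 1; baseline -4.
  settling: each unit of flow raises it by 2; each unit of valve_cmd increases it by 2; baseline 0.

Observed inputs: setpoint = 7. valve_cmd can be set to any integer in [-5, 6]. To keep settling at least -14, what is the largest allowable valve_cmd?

Intervening on valve_cmd fixes its value directly, overriding its dependence on setpoint.
Substituting into the flow equation gives flow = -3*valve_cmd - 11.
Substituting into the settling equation gives settling = -4*valve_cmd - 22.
Require -4*valve_cmd - 22 ≥ -14, so valve_cmd ≤ -2.
The largest integer in [-5, 6] satisfying this is -2.

valve_cmd = -2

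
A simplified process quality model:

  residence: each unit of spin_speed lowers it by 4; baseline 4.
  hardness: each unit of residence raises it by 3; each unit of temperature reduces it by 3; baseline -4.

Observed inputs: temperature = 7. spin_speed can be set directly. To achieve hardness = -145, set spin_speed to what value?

Substituting into the hardness equation gives hardness = -12*spin_speed - 13.
Solve -12*spin_speed - 13 = -145: spin_speed = (-145 + 13) / -12 = 11.

spin_speed = 11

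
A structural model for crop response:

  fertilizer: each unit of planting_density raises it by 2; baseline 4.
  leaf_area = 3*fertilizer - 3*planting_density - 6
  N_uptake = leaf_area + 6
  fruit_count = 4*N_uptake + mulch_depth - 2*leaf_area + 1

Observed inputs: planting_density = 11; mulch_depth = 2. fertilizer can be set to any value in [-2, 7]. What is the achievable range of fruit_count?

Intervening on fertilizer fixes its value directly, overriding its dependence on planting_density.
Substituting into the leaf_area equation gives leaf_area = 3*fertilizer - 39.
Substituting into the N_uptake equation gives N_uptake = 3*fertilizer - 33.
Substituting into the fruit_count equation gives fruit_count = 6*fertilizer - 51.
Linear in fertilizer, so extremes are at the endpoints: fertilizer = -2 gives fruit_count = -63; fertilizer = 7 gives fruit_count = -9.

-63 to -9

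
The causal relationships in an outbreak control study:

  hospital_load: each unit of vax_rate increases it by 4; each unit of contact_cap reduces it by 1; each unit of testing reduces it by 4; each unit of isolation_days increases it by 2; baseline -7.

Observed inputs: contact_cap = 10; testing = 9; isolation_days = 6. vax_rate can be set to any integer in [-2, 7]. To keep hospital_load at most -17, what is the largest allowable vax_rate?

vax_rate = 6

Substituting into the hospital_load equation gives hospital_load = 4*vax_rate - 41.
Require 4*vax_rate - 41 ≤ -17, so vax_rate ≤ 6.
The largest integer in [-2, 7] satisfying this is 6.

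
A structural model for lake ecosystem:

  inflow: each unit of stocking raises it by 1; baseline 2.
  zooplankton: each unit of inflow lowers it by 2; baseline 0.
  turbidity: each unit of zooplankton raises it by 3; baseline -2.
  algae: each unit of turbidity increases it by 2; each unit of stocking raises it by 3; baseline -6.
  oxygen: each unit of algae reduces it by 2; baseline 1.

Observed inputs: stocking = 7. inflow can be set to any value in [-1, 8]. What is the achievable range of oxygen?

-45 to 171

Intervening on inflow fixes its value directly, overriding its dependence on stocking.
Substituting into the turbidity equation gives turbidity = -6*inflow - 2.
algae becomes -12*inflow + 11.
oxygen becomes 24*inflow - 21.
Linear in inflow, so extremes are at the endpoints: inflow = -1 gives oxygen = -45; inflow = 8 gives oxygen = 171.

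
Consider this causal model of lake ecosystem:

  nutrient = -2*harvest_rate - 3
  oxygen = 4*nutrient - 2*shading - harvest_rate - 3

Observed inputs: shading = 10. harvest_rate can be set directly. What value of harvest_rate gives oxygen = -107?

Substituting into the oxygen equation gives oxygen = -9*harvest_rate - 35.
Solve -9*harvest_rate - 35 = -107: harvest_rate = (-107 + 35) / -9 = 8.

harvest_rate = 8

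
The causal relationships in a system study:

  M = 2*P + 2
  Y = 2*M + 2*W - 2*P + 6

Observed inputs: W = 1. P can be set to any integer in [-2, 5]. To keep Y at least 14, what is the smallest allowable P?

Substituting into the Y equation gives Y = 2*P + 12.
Require 2*P + 12 ≥ 14, so P ≥ 1.
The smallest integer in [-2, 5] satisfying this is 1.

P = 1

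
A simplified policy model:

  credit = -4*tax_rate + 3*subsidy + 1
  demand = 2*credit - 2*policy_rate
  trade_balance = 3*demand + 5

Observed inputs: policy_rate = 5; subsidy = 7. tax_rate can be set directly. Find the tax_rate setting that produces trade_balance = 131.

tax_rate = -1

Substituting into the credit equation gives credit = -4*tax_rate + 22.
Substituting into the demand equation gives demand = -8*tax_rate + 34.
So trade_balance = -24*tax_rate + 107.
Solve -24*tax_rate + 107 = 131: tax_rate = (131 - 107) / -24 = -1.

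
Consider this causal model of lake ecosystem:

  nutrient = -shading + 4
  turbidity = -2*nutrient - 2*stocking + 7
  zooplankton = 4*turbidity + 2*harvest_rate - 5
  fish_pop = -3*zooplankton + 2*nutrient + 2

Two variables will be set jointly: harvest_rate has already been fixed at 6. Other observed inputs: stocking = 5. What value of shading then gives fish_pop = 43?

shading = 3

With harvest_rate held at 6:
Substituting into the turbidity equation gives turbidity = 2*shading - 11.
zooplankton becomes 8*shading - 37.
fish_pop becomes -26*shading + 121.
Solve -26*shading + 121 = 43: shading = (43 - 121) / -26 = 3.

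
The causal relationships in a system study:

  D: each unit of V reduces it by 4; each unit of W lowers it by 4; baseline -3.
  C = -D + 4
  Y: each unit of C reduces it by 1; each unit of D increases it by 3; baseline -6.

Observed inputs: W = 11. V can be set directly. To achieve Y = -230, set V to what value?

Substituting into the D equation gives D = -4*V - 47.
Substituting into the C equation gives C = 4*V + 51.
Y becomes -16*V - 198.
Solve -16*V - 198 = -230: V = (-230 + 198) / -16 = 2.

V = 2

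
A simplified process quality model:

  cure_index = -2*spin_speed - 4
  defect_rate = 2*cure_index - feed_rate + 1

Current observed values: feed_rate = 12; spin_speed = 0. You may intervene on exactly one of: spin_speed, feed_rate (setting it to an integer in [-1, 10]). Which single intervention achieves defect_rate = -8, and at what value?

set feed_rate = 1

Intervening on spin_speed: defect_rate = -4*spin_speed - 19. Reaching -8 requires spin_speed = -11/4, not an integer.
Intervening on feed_rate: with other inputs at their observed values, defect_rate = -feed_rate - 7. Solving for -8 gives feed_rate = 1, within [-1, 10].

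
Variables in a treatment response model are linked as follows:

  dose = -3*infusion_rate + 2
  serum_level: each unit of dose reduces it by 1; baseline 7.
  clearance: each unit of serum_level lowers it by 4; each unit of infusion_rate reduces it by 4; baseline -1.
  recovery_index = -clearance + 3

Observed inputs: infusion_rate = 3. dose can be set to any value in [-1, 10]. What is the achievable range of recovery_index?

Intervening on dose fixes its value directly, overriding its dependence on infusion_rate.
Substituting into the clearance equation gives clearance = 4*dose - 41.
Substituting into the recovery_index equation gives recovery_index = -4*dose + 44.
Linear in dose, so extremes are at the endpoints: dose = -1 gives recovery_index = 48; dose = 10 gives recovery_index = 4.

4 to 48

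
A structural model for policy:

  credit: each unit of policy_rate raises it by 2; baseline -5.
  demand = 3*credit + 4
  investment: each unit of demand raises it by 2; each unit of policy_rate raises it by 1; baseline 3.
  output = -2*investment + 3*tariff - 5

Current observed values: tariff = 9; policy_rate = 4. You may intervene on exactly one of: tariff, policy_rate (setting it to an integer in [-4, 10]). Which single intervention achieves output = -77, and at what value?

set tariff = -2

Intervening on tariff: with other inputs at their observed values, output = 3*tariff - 71. Solving for -77 gives tariff = -2, within [-4, 10].
Intervening on policy_rate: output = -26*policy_rate + 60. Reaching -77 requires policy_rate = 137/26, not an integer.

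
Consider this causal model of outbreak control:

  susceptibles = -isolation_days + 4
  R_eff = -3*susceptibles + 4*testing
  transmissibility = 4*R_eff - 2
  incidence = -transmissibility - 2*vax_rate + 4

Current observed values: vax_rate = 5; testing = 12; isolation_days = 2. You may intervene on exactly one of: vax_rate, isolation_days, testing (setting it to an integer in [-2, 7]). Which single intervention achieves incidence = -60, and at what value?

set testing = 5

Intervening on vax_rate: incidence = -2*vax_rate - 162. Reaching -60 requires vax_rate = -51, outside [-2, 7].
Intervening on isolation_days: incidence = -12*isolation_days - 148. Reaching -60 requires isolation_days = -22/3, not an integer.
Intervening on testing: with other inputs at their observed values, incidence = -16*testing + 20. Solving for -60 gives testing = 5, within [-2, 7].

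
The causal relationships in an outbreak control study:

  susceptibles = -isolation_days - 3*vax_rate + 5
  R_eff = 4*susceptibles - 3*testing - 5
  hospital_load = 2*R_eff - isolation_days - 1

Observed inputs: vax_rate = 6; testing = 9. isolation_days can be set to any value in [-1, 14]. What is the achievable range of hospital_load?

Substituting into the susceptibles equation gives susceptibles = -isolation_days - 13.
This gives R_eff = -4*isolation_days - 84.
hospital_load becomes -9*isolation_days - 169.
Linear in isolation_days, so extremes are at the endpoints: isolation_days = -1 gives hospital_load = -160; isolation_days = 14 gives hospital_load = -295.

-295 to -160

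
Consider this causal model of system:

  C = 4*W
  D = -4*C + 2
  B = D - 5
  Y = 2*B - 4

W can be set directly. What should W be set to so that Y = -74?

W = 2

Substituting into the D equation gives D = -16*W + 2.
This gives B = -16*W - 3.
Substituting into the Y equation gives Y = -32*W - 10.
Solve -32*W - 10 = -74: W = (-74 + 10) / -32 = 2.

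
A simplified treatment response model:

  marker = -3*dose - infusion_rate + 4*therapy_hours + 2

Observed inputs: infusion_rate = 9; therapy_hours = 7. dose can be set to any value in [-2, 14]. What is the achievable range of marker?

Substituting into the marker equation gives marker = -3*dose + 21.
Linear in dose, so extremes are at the endpoints: dose = -2 gives marker = 27; dose = 14 gives marker = -21.

-21 to 27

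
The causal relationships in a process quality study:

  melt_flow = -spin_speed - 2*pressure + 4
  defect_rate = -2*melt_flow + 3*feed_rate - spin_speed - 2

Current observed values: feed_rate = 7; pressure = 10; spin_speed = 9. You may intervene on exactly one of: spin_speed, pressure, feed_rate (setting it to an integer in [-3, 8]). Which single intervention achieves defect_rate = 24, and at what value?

Intervening on spin_speed: defect_rate = spin_speed + 51. Reaching 24 requires spin_speed = -27, outside [-3, 8].
Intervening on pressure: with other inputs at their observed values, defect_rate = 4*pressure + 20. Solving for 24 gives pressure = 1, within [-3, 8].
Intervening on feed_rate: defect_rate = 3*feed_rate + 39. Reaching 24 requires feed_rate = -5, outside [-3, 8].

set pressure = 1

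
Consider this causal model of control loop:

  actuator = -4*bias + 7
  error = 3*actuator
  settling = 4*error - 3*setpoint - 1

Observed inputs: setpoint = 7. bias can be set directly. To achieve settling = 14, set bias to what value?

Substituting into the error equation gives error = -12*bias + 21.
This gives settling = -48*bias + 62.
Solve -48*bias + 62 = 14: bias = (14 - 62) / -48 = 1.

bias = 1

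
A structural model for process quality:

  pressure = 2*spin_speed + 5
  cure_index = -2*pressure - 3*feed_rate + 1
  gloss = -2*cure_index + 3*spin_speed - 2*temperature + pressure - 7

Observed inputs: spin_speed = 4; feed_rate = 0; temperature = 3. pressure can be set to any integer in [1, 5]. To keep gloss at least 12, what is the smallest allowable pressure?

Intervening on pressure fixes its value directly, overriding its dependence on spin_speed.
Substituting into the cure_index equation gives cure_index = -2*pressure + 1.
gloss becomes 5*pressure - 3.
Require 5*pressure - 3 ≥ 12, so pressure ≥ 3.
The smallest integer in [1, 5] satisfying this is 3.

pressure = 3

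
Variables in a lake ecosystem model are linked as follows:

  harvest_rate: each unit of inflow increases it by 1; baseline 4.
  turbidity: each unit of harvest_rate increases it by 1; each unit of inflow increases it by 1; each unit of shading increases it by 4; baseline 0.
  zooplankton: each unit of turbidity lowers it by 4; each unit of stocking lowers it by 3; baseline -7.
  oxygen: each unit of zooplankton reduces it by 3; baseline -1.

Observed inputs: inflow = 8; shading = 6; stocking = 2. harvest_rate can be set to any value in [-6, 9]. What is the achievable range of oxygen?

350 to 530

Intervening on harvest_rate fixes its value directly, overriding its dependence on inflow.
Substituting into the turbidity equation gives turbidity = harvest_rate + 32.
Substituting into the zooplankton equation gives zooplankton = -4*harvest_rate - 141.
So oxygen = 12*harvest_rate + 422.
Linear in harvest_rate, so extremes are at the endpoints: harvest_rate = -6 gives oxygen = 350; harvest_rate = 9 gives oxygen = 530.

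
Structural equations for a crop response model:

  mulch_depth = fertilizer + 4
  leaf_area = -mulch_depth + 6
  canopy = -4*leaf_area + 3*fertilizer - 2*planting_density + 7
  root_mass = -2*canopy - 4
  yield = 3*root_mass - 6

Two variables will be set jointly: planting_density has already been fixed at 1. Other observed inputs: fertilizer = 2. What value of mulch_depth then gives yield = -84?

mulch_depth = 6

With planting_density held at 1:
Intervening on mulch_depth fixes its value directly, overriding its dependence on fertilizer.
Substituting into the canopy equation gives canopy = 4*mulch_depth - 13.
root_mass becomes -8*mulch_depth + 22.
Substituting into the yield equation gives yield = -24*mulch_depth + 60.
Solve -24*mulch_depth + 60 = -84: mulch_depth = (-84 - 60) / -24 = 6.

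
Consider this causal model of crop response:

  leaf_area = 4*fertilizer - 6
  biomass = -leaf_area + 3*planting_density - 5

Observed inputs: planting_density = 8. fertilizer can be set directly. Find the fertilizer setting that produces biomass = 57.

Substituting into the biomass equation gives biomass = -4*fertilizer + 25.
Solve -4*fertilizer + 25 = 57: fertilizer = (57 - 25) / -4 = -8.

fertilizer = -8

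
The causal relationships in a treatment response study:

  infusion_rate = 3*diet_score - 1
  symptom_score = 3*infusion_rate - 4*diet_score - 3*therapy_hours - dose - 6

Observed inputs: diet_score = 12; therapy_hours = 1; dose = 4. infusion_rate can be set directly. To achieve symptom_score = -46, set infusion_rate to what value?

Intervening on infusion_rate fixes its value directly, overriding its dependence on diet_score.
Substituting into the symptom_score equation gives symptom_score = 3*infusion_rate - 61.
Solve 3*infusion_rate - 61 = -46: infusion_rate = (-46 + 61) / 3 = 5.

infusion_rate = 5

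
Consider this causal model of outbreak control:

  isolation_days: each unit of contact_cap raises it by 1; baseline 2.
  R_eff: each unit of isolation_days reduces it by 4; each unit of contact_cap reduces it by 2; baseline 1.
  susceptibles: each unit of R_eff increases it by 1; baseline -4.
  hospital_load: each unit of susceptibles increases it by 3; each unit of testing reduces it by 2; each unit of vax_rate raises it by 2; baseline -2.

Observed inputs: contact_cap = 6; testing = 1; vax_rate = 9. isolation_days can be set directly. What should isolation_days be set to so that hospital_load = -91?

isolation_days = 5

Intervening on isolation_days fixes its value directly, overriding its dependence on contact_cap.
Substituting into the R_eff equation gives R_eff = -4*isolation_days - 11.
Substituting into the susceptibles equation gives susceptibles = -4*isolation_days - 15.
Substituting into the hospital_load equation gives hospital_load = -12*isolation_days - 31.
Solve -12*isolation_days - 31 = -91: isolation_days = (-91 + 31) / -12 = 5.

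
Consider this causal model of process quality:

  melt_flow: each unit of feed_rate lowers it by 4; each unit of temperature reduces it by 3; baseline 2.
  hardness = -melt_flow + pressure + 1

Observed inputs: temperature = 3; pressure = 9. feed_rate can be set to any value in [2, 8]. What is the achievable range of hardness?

25 to 49

Substituting into the melt_flow equation gives melt_flow = -4*feed_rate - 7.
hardness becomes 4*feed_rate + 17.
Linear in feed_rate, so extremes are at the endpoints: feed_rate = 2 gives hardness = 25; feed_rate = 8 gives hardness = 49.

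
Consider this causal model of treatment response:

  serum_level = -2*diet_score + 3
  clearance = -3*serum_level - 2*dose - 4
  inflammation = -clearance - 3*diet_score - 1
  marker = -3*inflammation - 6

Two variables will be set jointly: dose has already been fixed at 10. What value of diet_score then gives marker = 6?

With dose held at 10:
Substituting into the clearance equation gives clearance = 6*diet_score - 33.
This gives inflammation = -9*diet_score + 32.
Substituting into the marker equation gives marker = 27*diet_score - 102.
Solve 27*diet_score - 102 = 6: diet_score = (6 + 102) / 27 = 4.

diet_score = 4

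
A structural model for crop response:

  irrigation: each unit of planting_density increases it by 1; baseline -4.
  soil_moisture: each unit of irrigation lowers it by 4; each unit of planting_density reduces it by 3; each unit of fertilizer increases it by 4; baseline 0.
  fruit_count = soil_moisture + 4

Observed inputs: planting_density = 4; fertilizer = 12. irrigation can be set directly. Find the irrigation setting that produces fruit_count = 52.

Intervening on irrigation fixes its value directly, overriding its dependence on planting_density.
Substituting into the soil_moisture equation gives soil_moisture = -4*irrigation + 36.
Substituting into the fruit_count equation gives fruit_count = -4*irrigation + 40.
Solve -4*irrigation + 40 = 52: irrigation = (52 - 40) / -4 = -3.

irrigation = -3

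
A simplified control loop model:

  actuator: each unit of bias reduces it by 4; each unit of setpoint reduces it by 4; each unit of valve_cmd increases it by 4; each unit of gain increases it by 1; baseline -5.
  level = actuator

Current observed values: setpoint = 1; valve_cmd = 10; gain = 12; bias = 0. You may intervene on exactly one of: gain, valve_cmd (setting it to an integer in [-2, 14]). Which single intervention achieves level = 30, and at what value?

set gain = -1

Intervening on gain: with other inputs at their observed values, level = gain + 31. Solving for 30 gives gain = -1, within [-2, 14].
Intervening on valve_cmd: level = 4*valve_cmd + 3. Reaching 30 requires valve_cmd = 27/4, not an integer.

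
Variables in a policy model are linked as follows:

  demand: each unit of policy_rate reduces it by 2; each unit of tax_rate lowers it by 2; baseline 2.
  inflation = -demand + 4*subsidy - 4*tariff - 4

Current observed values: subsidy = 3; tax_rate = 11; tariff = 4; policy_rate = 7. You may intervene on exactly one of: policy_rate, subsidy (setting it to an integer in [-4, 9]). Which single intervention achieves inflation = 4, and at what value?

set policy_rate = -4

Intervening on policy_rate: with other inputs at their observed values, inflation = 2*policy_rate + 12. Solving for 4 gives policy_rate = -4, within [-4, 9].
Intervening on subsidy: inflation = 4*subsidy + 14. Reaching 4 requires subsidy = -5/2, not an integer.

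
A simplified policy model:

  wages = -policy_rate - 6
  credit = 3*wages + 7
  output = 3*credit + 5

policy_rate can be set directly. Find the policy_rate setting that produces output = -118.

policy_rate = 10

Substituting into the credit equation gives credit = -3*policy_rate - 11.
output becomes -9*policy_rate - 28.
Solve -9*policy_rate - 28 = -118: policy_rate = (-118 + 28) / -9 = 10.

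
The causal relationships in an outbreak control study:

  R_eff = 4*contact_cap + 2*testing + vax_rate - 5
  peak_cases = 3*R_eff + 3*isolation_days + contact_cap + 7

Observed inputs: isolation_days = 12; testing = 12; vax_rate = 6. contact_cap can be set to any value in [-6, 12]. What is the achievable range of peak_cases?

Substituting into the R_eff equation gives R_eff = 4*contact_cap + 25.
peak_cases becomes 13*contact_cap + 118.
Linear in contact_cap, so extremes are at the endpoints: contact_cap = -6 gives peak_cases = 40; contact_cap = 12 gives peak_cases = 274.

40 to 274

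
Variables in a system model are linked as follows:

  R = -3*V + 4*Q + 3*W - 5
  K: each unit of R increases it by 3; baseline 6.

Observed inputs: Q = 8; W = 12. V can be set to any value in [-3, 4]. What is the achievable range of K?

159 to 222

Substituting into the R equation gives R = -3*V + 63.
Substituting into the K equation gives K = -9*V + 195.
Linear in V, so extremes are at the endpoints: V = -3 gives K = 222; V = 4 gives K = 159.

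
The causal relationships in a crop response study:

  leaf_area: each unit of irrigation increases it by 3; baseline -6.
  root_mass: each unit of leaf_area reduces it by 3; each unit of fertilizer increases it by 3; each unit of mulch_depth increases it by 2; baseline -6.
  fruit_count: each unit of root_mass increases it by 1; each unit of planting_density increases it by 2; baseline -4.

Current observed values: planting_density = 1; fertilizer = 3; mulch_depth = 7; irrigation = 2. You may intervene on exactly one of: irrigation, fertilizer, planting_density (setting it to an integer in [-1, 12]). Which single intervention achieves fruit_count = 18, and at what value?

set fertilizer = 4

Intervening on irrigation: fruit_count = -9*irrigation + 33. Reaching 18 requires irrigation = 5/3, not an integer.
Intervening on fertilizer: with other inputs at their observed values, fruit_count = 3*fertilizer + 6. Solving for 18 gives fertilizer = 4, within [-1, 12].
Intervening on planting_density: fruit_count = 2*planting_density + 13. Reaching 18 requires planting_density = 5/2, not an integer.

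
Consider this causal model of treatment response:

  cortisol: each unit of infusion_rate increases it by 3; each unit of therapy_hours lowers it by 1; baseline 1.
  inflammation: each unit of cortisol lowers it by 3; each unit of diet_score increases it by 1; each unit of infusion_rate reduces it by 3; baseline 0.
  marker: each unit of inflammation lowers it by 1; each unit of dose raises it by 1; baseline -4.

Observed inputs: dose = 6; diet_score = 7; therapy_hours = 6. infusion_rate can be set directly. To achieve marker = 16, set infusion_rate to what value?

Substituting into the cortisol equation gives cortisol = 3*infusion_rate - 5.
inflammation becomes -12*infusion_rate + 22.
marker becomes 12*infusion_rate - 20.
Solve 12*infusion_rate - 20 = 16: infusion_rate = (16 + 20) / 12 = 3.

infusion_rate = 3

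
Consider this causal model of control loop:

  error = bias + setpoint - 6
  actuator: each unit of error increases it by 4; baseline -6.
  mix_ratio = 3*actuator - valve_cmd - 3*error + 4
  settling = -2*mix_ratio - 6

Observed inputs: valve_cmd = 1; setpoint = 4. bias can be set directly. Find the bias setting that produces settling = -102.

Substituting into the error equation gives error = bias - 2.
Substituting into the actuator equation gives actuator = 4*bias - 14.
So mix_ratio = 9*bias - 33.
Substituting into the settling equation gives settling = -18*bias + 60.
Solve -18*bias + 60 = -102: bias = (-102 - 60) / -18 = 9.

bias = 9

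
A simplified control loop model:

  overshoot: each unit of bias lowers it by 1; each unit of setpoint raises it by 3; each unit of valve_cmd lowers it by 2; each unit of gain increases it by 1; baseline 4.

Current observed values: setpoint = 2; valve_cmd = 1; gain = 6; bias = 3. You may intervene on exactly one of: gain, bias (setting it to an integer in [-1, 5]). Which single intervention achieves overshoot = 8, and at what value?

Intervening on gain: with other inputs at their observed values, overshoot = gain + 5. Solving for 8 gives gain = 3, within [-1, 5].
Intervening on bias: overshoot = -bias + 14. Reaching 8 requires bias = 6, outside [-1, 5].

set gain = 3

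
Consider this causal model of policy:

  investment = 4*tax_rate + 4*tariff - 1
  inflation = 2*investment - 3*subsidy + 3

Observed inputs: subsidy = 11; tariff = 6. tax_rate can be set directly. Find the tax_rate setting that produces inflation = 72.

Substituting into the investment equation gives investment = 4*tax_rate + 23.
This gives inflation = 8*tax_rate + 16.
Solve 8*tax_rate + 16 = 72: tax_rate = (72 - 16) / 8 = 7.

tax_rate = 7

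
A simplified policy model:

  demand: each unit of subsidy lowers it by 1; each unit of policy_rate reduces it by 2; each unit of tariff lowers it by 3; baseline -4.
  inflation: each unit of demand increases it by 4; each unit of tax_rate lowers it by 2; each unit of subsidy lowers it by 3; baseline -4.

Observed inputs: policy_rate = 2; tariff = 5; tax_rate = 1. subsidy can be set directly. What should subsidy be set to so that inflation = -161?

subsidy = 9

Substituting into the demand equation gives demand = -subsidy - 23.
Substituting into the inflation equation gives inflation = -7*subsidy - 98.
Solve -7*subsidy - 98 = -161: subsidy = (-161 + 98) / -7 = 9.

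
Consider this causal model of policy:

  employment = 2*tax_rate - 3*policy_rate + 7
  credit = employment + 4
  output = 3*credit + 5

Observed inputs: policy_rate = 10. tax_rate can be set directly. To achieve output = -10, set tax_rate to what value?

Substituting into the employment equation gives employment = 2*tax_rate - 23.
Substituting into the credit equation gives credit = 2*tax_rate - 19.
output becomes 6*tax_rate - 52.
Solve 6*tax_rate - 52 = -10: tax_rate = (-10 + 52) / 6 = 7.

tax_rate = 7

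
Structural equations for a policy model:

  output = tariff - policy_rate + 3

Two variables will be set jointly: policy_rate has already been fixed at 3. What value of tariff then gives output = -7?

With policy_rate held at 3:
Substituting into the output equation gives output = tariff.
Solve tariff = -7: tariff = -7 / 1 = -7.

tariff = -7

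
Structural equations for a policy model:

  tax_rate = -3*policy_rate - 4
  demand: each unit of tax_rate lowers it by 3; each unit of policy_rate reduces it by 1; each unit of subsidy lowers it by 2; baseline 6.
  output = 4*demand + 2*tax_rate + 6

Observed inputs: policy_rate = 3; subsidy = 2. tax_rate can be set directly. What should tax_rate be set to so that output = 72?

tax_rate = -7

Intervening on tax_rate fixes its value directly, overriding its dependence on policy_rate.
Substituting into the demand equation gives demand = -3*tax_rate - 1.
Substituting into the output equation gives output = -10*tax_rate + 2.
Solve -10*tax_rate + 2 = 72: tax_rate = (72 - 2) / -10 = -7.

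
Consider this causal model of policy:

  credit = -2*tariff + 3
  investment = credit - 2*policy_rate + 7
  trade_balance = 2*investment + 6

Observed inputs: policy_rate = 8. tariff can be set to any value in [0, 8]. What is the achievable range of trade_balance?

Substituting into the investment equation gives investment = -2*tariff - 6.
This gives trade_balance = -4*tariff - 6.
Linear in tariff, so extremes are at the endpoints: tariff = 0 gives trade_balance = -6; tariff = 8 gives trade_balance = -38.

-38 to -6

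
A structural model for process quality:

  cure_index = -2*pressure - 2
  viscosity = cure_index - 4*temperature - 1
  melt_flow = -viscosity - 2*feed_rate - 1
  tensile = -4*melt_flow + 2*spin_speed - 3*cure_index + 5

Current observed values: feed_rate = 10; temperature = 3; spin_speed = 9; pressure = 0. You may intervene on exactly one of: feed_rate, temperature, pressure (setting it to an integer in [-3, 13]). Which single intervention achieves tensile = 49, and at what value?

set pressure = 2

Intervening on feed_rate: tensile = 8*feed_rate - 27. Reaching 49 requires feed_rate = 19/2, not an integer.
Intervening on temperature: tensile = -16*temperature + 101. Reaching 49 requires temperature = 13/4, not an integer.
Intervening on pressure: with other inputs at their observed values, tensile = -2*pressure + 53. Solving for 49 gives pressure = 2, within [-3, 13].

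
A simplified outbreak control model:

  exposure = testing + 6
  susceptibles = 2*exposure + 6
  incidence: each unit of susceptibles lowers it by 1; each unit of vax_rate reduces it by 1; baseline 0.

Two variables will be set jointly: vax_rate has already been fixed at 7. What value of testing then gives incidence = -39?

With vax_rate held at 7:
Substituting into the susceptibles equation gives susceptibles = 2*testing + 18.
Substituting into the incidence equation gives incidence = -2*testing - 25.
Solve -2*testing - 25 = -39: testing = (-39 + 25) / -2 = 7.

testing = 7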